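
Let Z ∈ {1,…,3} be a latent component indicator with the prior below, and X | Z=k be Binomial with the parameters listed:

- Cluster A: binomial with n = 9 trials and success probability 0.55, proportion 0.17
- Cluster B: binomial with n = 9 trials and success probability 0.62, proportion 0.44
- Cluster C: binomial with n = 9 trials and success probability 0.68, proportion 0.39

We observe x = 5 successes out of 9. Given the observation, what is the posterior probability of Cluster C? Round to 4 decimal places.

By Bayes' theorem, P(k | x) = π_k f_k(x) / Σ_j π_j f_j(x).
Binomial probabilities:
  f_A = C(9,5)·0.55^5·0.45^4 = 126·0.0503284·0.0410062 = 0.260036
  f_B = C(9,5)·0.62^5·0.38^4 = 126·0.0916133·0.0208514 = 0.240693
  f_C = C(9,5)·0.68^5·0.32^4 = 126·0.145393·0.0104858 = 0.192095
Multiply by the mixture weights:
  π_A·f_A = 0.17 × 0.260036 = 0.0442062
  π_B·f_B = 0.44 × 0.240693 = 0.105905
  π_C·f_C = 0.39 × 0.192095 = 0.0749169
Marginal: 0.0442062 + 0.105905 + 0.0749169 = 0.225028
P(Cluster C | 5 successes out of 9) = 0.0749169 / 0.225028 ≈ 0.3329

0.3329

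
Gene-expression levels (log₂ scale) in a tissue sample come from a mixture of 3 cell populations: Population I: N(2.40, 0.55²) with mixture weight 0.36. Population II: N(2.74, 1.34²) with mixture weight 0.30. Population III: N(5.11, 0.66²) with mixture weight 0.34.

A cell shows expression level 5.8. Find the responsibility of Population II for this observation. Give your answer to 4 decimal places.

0.0524

Apply Bayes' rule: the posterior for each component is proportional to its prior times its likelihood at x.
Evaluate each component's likelihood at the observed value:
  L_I = (1/(0.55·√(2π)))·exp(−(5.8−2.40)²/(2·0.55²)) = 0.725350·exp(-19.10744) = 3.65e-09
  L_II = (1/(1.34·√(2π)))·exp(−(5.8−2.74)²/(2·1.34²)) = 0.297718·exp(-2.60737) = 0.0219501
  L_III = (1/(0.66·√(2π)))·exp(−(5.8−5.11)²/(2·0.66²)) = 0.604458·exp(-0.54649) = 0.349969
Weight by the priors:
  P(Z=I)·L_I = 0.36 × 3.65e-09 = 1.314e-09
  P(Z=II)·L_II = 0.30 × 0.0219501 = 0.00658504
  P(Z=III)·L_III = 0.34 × 0.349969 = 0.118989
Normaliser: 1.314e-09 + 0.00658504 + 0.118989 = 0.125575
P(Population II | x) = 0.00658504 / 0.125575 ≈ 0.0524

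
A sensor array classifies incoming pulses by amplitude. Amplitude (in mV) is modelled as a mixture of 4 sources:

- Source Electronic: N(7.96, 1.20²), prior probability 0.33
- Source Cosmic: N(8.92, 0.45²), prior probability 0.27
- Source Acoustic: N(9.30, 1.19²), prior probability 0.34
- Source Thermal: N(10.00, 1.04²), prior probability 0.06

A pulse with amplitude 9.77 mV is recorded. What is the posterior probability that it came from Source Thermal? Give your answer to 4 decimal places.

0.1105

Posterior ∝ prior × likelihood, so P(k | x) ∝ P(Z=k) f_k(x); normalise over all components.
Component likelihoods at x = 9.77 mV:
  p_Electronic = (1/(1.20·√(2π)))·exp(−(9.77−7.96)²/(2·1.20²)) = 0.332452·exp(-1.13753) = 0.106587
  p_Cosmic = (1/(0.45·√(2π)))·exp(−(9.77−8.92)²/(2·0.45²)) = 0.886538·exp(-1.78395) = 0.148915
  p_Acoustic = (1/(1.19·√(2π)))·exp(−(9.77−9.30)²/(2·1.19²)) = 0.335246·exp(-0.07800) = 0.310092
  p_Thermal = (1/(1.04·√(2π)))·exp(−(9.77−10.00)²/(2·1.04²)) = 0.383598·exp(-0.02445) = 0.374331
Unnormalised posteriors:
  P(Z=Electronic)·p_Electronic = 0.33 × 0.106587 = 0.0351737
  P(Z=Cosmic)·p_Cosmic = 0.27 × 0.148915 = 0.040207
  P(Z=Acoustic)·p_Acoustic = 0.34 × 0.310092 = 0.105431
  P(Z=Thermal)·p_Thermal = 0.06 × 0.374331 = 0.0224599
Denominator: 0.0351737 + 0.040207 + 0.105431 + 0.0224599 = 0.203272
So the posterior for Source Thermal is 0.0224599 / 0.203272 ≈ 0.1105.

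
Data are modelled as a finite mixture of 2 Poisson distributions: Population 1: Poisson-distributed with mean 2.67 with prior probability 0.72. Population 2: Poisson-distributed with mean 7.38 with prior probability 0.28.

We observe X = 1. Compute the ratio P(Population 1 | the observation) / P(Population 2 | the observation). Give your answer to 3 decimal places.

The posterior odds equal the prior odds times the likelihood ratio: (P(Z=i)/P(Z=j))·(f_i(x)/f_j(x)).
Component likelihoods at x = 1:
  p_1 = e^(−2.67)·2.67^1/1! = 0.184903
  p_2 = e^(−7.38)·7.38^1/1! = 0.00460217
0.13313 / 0.00128861 ≈ 103.313

103.313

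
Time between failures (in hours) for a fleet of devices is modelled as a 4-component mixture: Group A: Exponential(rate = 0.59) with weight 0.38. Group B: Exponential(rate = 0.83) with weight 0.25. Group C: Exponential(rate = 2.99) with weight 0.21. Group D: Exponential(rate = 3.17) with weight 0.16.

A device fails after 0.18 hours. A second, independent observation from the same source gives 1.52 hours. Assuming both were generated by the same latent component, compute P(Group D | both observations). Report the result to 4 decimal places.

0.0670

By Bayes' theorem, P(k | x) = π_k f_k(x) / Σ_j π_j f_j(x).
Since both observations come from the same component, the likelihood for component k is f_k(x₁)·f_k(x₂).
  L_A = [0.530554] × [0.240645] = 0.127675
  L_B = [0.714816] × [0.235056] = 0.168022
  L_C = [1.74556] × [0.0317607] = 0.05544
  L_D = [1.79164] × [0.0256127] = 0.0458887
Prior × likelihood for each component:
  π_A·L_A = 0.38 × 0.127675 = 0.0485166
  π_B·L_B = 0.25 × 0.168022 = 0.0420056
  π_C·L_C = 0.21 × 0.05544 = 0.0116424
  π_D·L_D = 0.16 × 0.0458887 = 0.00734219
Marginal: 0.0485166 + 0.0420056 + 0.0116424 + 0.00734219 = 0.109507
P(Group D | x) ≈ 0.0670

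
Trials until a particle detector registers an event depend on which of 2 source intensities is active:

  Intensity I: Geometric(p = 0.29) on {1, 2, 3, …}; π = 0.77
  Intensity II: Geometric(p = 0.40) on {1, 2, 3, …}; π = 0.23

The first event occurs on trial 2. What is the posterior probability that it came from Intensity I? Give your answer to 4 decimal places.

Apply Bayes' rule: the posterior for each component is proportional to its prior times its likelihood at x.
Component likelihoods at x = 2:
  f_I = 0.29·(1−0.29)^1 = 0.29·0.71 = 0.2059
  f_II = 0.40·(1−0.40)^1 = 0.40·0.6 = 0.24
Prior × likelihood for each component:
  P(Z=I)·f_I = 0.77 × 0.2059 = 0.158543
  P(Z=II)·f_II = 0.23 × 0.24 = 0.0552
Evidence: 0.158543 + 0.0552 = 0.213743
So the posterior for Intensity I is 0.158543 / 0.213743 ≈ 0.7417.

0.7417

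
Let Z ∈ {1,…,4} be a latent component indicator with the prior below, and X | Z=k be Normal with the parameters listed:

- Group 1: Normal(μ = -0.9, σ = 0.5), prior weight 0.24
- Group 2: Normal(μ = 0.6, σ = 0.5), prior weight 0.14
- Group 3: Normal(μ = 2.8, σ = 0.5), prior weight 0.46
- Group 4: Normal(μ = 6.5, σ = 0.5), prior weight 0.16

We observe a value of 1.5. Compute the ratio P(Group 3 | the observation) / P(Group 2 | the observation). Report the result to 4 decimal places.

0.5653

Only the two components matter; the odds are (P(Z=i) f_i(x)) / (P(Z=j) f_j(x)).
Component likelihoods at x = 1.5:
  f_1 = (1/(0.5·√(2π)))·exp(−(1.5−-0.9)²/(2·0.5²)) = 0.797885·exp(-11.52000) = 7.9226e-06
  f_2 = (1/(0.5·√(2π)))·exp(−(1.5−0.6)²/(2·0.5²)) = 0.797885·exp(-1.62000) = 0.1579
  f_3 = (1/(0.5·√(2π)))·exp(−(1.5−2.8)²/(2·0.5²)) = 0.797885·exp(-3.38000) = 0.0271659
  f_4 = (1/(0.5·√(2π)))·exp(−(1.5−6.5)²/(2·0.5²)) = 0.797885·exp(-50.00000) = 1.53892e-22
Posterior odds = (P(Z=3)·f_3) / (P(Z=2)·f_2) = (0.46·0.0271659) / (0.14·0.1579) = 0.0124963 / 0.022106 ≈ 0.5653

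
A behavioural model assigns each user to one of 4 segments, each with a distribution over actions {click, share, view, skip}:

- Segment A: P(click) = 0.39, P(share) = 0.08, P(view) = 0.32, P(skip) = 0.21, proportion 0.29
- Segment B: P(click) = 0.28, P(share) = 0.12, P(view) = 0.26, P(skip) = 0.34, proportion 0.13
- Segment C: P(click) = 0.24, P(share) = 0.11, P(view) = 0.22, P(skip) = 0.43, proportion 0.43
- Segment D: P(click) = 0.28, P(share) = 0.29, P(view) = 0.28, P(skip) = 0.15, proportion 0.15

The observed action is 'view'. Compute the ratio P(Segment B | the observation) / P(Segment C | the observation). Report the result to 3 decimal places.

0.357

Since P(k|x) ∝ P(Z=k) f_k(x), the posterior odds are P(Z=i) f_i(x) / (P(Z=j) f_j(x)).
Component likelihoods at x = 'view':
  f_A = 0.32
  f_B = 0.26
  f_C = 0.22
  f_D = 0.28
0.0338 / 0.0946 ≈ 0.357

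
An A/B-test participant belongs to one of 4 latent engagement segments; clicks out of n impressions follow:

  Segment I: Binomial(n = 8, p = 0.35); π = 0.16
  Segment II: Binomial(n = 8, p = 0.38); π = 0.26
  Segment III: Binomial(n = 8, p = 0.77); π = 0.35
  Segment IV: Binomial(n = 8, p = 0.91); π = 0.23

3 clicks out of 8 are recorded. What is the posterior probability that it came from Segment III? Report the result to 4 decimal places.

0.0466

Apply Bayes' rule: the posterior for each component is proportional to its prior times its likelihood at x.
Binomial probabilities:
  f_I = 0.278586
  f_II = 0.281512
  f_III = 0.0164551
  f_IV = 0.000249187
Prior × likelihood for each component:
  π_I·f_I = 0.16 × 0.278586 = 0.0445737
  π_II·f_II = 0.26 × 0.281512 = 0.0731932
  π_III·f_III = 0.35 × 0.0164551 = 0.00575927
  π_IV·f_IV = 0.23 × 0.000249187 = 5.73129e-05
Marginal: 0.0445737 + 0.0731932 + 0.00575927 + 5.73129e-05 = 0.123583
Responsibility of Segment III: 0.00575927 / 0.123583 ≈ 0.0466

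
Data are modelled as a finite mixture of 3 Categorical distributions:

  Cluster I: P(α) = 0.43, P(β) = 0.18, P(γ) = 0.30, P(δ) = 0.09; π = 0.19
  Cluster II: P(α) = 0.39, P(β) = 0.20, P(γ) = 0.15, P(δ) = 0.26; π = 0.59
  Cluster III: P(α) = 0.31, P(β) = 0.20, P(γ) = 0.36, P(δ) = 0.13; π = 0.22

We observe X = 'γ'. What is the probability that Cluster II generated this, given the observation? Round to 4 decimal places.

The responsibility of component k is P(Z=k) f_k(x) divided by Σ_j P(Z=j) f_j(x).
Categorical probabilities:
  f_I = 0.3
  f_II = 0.15
  f_III = 0.36
Unnormalised posteriors:
  P(Z=I)·f_I = 0.19 × 0.3 = 0.057
  P(Z=II)·f_II = 0.59 × 0.15 = 0.0885
  P(Z=III)·f_III = 0.22 × 0.36 = 0.0792
Marginal: 0.057 + 0.0885 + 0.0792 = 0.2247
P(Cluster II | x) = 0.0885 / 0.2247 ≈ 0.3939

0.3939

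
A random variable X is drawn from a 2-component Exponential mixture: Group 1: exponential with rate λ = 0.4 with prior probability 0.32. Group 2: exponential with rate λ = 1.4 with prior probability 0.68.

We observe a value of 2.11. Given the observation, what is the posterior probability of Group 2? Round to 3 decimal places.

0.474

P(component k | x) = π_k·f_k(x) / marginal(x), where marginal(x) = Σ_j π_j·f_j(x).
Component likelihoods at x = 2.11:
  f_1 = 0.171995
  f_2 = 0.0729831
Weight by the priors:
  π_1·f_1 = 0.32 × 0.171995 = 0.0550384
  π_2·f_2 = 0.68 × 0.0729831 = 0.0496285
Normaliser: 0.0550384 + 0.0496285 = 0.104667
P(Group 2 | the observation) ≈ 0.474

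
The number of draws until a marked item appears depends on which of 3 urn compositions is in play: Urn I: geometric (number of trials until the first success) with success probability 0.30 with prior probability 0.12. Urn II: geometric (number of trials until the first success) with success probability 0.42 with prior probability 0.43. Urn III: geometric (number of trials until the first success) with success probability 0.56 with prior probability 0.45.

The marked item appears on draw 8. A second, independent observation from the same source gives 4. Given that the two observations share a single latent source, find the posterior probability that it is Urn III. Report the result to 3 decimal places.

By Bayes' theorem, P(k | x) = P(Z=k) f_k(x) / Σ_j P(Z=j) f_j(x).
Since both observations come from the same component, the likelihood for component k is f_k(x₁)·f_k(x₂).
  p_I = [0.0247063] × [0.1029] = 0.00254228
  p_II = [0.00927353] × [0.081947] = 0.000759939
  p_III = [0.00178796] × [0.047703] = 8.52909e-05
Weight by the priors:
  P(Z=I)·p_I = 0.12 × 0.00254228 = 0.000305073
  P(Z=II)·p_II = 0.43 × 0.000759939 = 0.000326774
  P(Z=III)·p_III = 0.45 × 8.52909e-05 = 3.83809e-05
Marginal: 0.000305073 + 0.000326774 + 3.83809e-05 = 0.000670228
P(Urn III | x₁, x₂) ≈ 0.057

0.057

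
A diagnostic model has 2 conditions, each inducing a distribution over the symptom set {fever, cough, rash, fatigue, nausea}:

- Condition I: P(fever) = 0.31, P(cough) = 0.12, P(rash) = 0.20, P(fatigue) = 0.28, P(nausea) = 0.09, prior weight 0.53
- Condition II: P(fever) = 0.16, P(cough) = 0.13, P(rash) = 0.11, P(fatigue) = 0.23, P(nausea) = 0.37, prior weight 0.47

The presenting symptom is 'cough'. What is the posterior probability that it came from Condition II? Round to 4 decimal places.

Apply Bayes' rule: the posterior for each component is proportional to its prior times its likelihood at x.
Evaluate each component's likelihood at the observed value:
  L_I = 0.12
  L_II = 0.13
Multiply by the mixture weights:
  π_I·L_I = 0.53 × 0.12 = 0.0636
  π_II·L_II = 0.47 × 0.13 = 0.0611
Marginal: 0.0636 + 0.0611 = 0.1247
Responsibility of Condition II: 0.0611 / 0.1247 ≈ 0.4900

0.4900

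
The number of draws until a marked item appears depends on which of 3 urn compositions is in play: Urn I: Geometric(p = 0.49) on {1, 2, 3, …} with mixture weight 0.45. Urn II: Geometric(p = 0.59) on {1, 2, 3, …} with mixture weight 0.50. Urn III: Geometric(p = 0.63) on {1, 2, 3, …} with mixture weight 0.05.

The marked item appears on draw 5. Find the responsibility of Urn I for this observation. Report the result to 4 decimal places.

Posterior ∝ prior × likelihood, so P(k | x) ∝ P(Z=k) f_k(x); normalise over all components.
Geometric probabilities:
  L_I = 0.0331495
  L_II = 0.016672
  L_III = 0.0118072
Multiply by the mixture weights:
  P(Z=I)·L_I = 0.45 × 0.0331495 = 0.0149173
  P(Z=II)·L_II = 0.50 × 0.016672 = 0.00833599
  P(Z=III)·L_III = 0.05 × 0.0118072 = 0.000590361
Normaliser: 0.0149173 + 0.00833599 + 0.000590361 = 0.0238436
Responsibility of Urn I: 0.0149173 / 0.0238436 ≈ 0.6256

0.6256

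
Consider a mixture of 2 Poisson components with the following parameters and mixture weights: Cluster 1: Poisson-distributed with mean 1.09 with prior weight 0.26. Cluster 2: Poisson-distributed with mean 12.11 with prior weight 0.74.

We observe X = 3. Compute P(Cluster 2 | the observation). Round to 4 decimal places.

P(component k | x) = π_k·f_k(x) / marginal(x), where marginal(x) = Σ_j π_j·f_j(x).
Component likelihoods at x = 3:
  L_1 = 0.0725684
  L_2 = 0.0016292
Prior × likelihood for each component:
  π_1·L_1 = 0.26 × 0.0725684 = 0.0188678
  π_2·L_2 = 0.74 × 0.0016292 = 0.00120561
Marginal: 0.0188678 + 0.00120561 = 0.0200734
P(Cluster 2 | 3) = 0.00120561 / 0.0200734 ≈ 0.0601

0.0601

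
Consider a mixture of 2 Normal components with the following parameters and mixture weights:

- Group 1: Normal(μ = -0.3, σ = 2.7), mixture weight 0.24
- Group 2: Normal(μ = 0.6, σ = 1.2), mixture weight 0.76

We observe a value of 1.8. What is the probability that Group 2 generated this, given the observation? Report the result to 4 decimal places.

0.8540

Posterior ∝ prior × likelihood, so P(k | x) ∝ P(Z=k) f_k(x); normalise over all components.
Normal densities:
  L_1 = 0.109191
  L_2 = 0.201642
Weight by the priors:
  P(Z=1)·L_1 = 0.24 × 0.109191 = 0.0262058
  P(Z=2)·L_2 = 0.76 × 0.201642 = 0.153248
Normaliser: 0.0262058 + 0.153248 = 0.179454
P(Group 2 | 1.8) = 0.153248 / 0.179454 ≈ 0.8540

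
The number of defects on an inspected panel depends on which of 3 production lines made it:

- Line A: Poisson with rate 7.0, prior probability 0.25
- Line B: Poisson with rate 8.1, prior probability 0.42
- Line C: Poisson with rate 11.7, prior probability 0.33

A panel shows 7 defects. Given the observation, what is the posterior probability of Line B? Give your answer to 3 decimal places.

P(component k | x) = P(Z=k)·f_k(x) / marginal(x), where marginal(x) = Σ_j P(Z=j)·f_j(x).
Component likelihoods at x = 7 defects:
  L_A = e^(−7.0)·7.0^7/7! = 0.149003
  L_B = e^(−8.1)·8.1^7/7! = 0.137778
  L_C = e^(−11.7)·11.7^7/7! = 0.0493884
Unnormalised posteriors:
  P(Z=A)·L_A = 0.25 × 0.149003 = 0.0372507
  P(Z=B)·L_B = 0.42 × 0.137778 = 0.0578667
  P(Z=C)·L_C = 0.33 × 0.0493884 = 0.0162982
Evidence: 0.0372507 + 0.0578667 + 0.0162982 = 0.111416
P(Line B | 7 defects) ≈ 0.519

0.519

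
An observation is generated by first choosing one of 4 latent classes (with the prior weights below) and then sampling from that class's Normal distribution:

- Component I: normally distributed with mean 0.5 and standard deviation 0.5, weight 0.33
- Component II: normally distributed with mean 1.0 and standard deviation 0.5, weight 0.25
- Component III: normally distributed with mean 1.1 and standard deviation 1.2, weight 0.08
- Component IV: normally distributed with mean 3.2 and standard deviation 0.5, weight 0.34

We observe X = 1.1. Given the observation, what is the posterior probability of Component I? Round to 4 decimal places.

0.3658

Apply Bayes' rule: the posterior for each component is proportional to its prior times its likelihood at x.
Component likelihoods at x = 1.1:
  p_I = (1/(0.5·√(2π)))·exp(−(1.1−0.5)²/(2·0.5²)) = 0.797885·exp(-0.72000) = 0.388372
  p_II = (1/(0.5·√(2π)))·exp(−(1.1−1.0)²/(2·0.5²)) = 0.797885·exp(-0.02000) = 0.782085
  p_III = (1/(1.2·√(2π)))·exp(−(1.1−1.1)²/(2·1.2²)) = 0.332452·exp(-0.00000) = 0.332452
  p_IV = (1/(0.5·√(2π)))·exp(−(1.1−3.2)²/(2·0.5²)) = 0.797885·exp(-8.82000) = 0.000117886
Prior × likelihood for each component:
  P(Z=I)·p_I = 0.33 × 0.388372 = 0.128163
  P(Z=II)·p_II = 0.25 × 0.782085 = 0.195521
  P(Z=III)·p_III = 0.08 × 0.332452 = 0.0265962
  P(Z=IV)·p_IV = 0.34 × 0.000117886 = 4.00813e-05
Marginal: 0.128163 + 0.195521 + 0.0265962 + 4.00813e-05 = 0.35032
Responsibility of Component I: 0.128163 / 0.35032 ≈ 0.3658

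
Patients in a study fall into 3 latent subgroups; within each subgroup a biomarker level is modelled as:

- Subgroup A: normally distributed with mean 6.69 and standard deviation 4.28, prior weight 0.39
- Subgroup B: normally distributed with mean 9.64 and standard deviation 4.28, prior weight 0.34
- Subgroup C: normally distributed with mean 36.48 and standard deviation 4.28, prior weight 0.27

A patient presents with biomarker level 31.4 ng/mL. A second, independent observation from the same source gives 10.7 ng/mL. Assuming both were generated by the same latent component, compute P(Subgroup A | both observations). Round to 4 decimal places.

P(component k | x) = π_k·f_k(x) / marginal(x), where marginal(x) = Σ_j π_j·f_j(x).
Since both observations come from the same component, the likelihood for component k is f_k(x₁)·f_k(x₂).
  p_A = [5.38979e-09] × [0.0600969] = 3.23909e-10
  p_B = [2.27301e-07] × [0.0903956] = 2.0547e-08
  p_C = [0.0460846] × [1.23357e-09] = 5.68487e-11
Prior × likelihood for each component:
  π_A·p_A = 0.39 × 3.23909e-10 = 1.26325e-10
  π_B·p_B = 0.34 × 2.0547e-08 = 6.98599e-09
  π_C·p_C = 0.27 × 5.68487e-11 = 1.53492e-11
Evidence: 1.26325e-10 + 6.98599e-09 + 1.53492e-11 = 7.12766e-09
P(Subgroup A | x₁,x₂) ≈ 0.0177

0.0177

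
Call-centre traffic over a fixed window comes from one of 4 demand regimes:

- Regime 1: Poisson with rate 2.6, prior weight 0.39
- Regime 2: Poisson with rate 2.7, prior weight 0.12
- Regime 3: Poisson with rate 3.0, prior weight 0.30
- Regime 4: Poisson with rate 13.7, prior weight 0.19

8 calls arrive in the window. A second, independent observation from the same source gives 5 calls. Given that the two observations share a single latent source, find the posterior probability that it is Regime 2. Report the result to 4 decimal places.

0.1055

Apply Bayes' rule: the posterior for each component is proportional to its prior times its likelihood at x.
Since both observations come from the same component, the likelihood for component k is f_k(x₁)·f_k(x₂).
  p_1 = [e^(−2.6)·2.6^8/8! = 0.00384681] × [0.0735394] = 0.000282892
  p_2 = [e^(−2.7)·2.7^8/8! = 0.00470755] × [0.0803605] = 0.000378301
  p_3 = [e^(−3.0)·3.0^8/8! = 0.00810151] × [0.100819] = 0.000816785
  p_4 = [e^(−13.7)·13.7^8/8! = 0.0345469] × [0.00451427] = 0.000155954
Prior × likelihood for each component:
  π_1·p_1 = 0.39 × 0.000282892 = 0.000110328
  π_2·p_2 = 0.12 × 0.000378301 = 4.53961e-05
  π_3·p_3 = 0.30 × 0.000816785 = 0.000245035
  π_4·p_4 = 0.19 × 0.000155954 = 2.96313e-05
Marginal: 0.000110328 + 4.53961e-05 + 0.000245035 + 2.96313e-05 = 0.000430391
P(Regime 2 | data) = 4.53961e-05 / 0.000430391 ≈ 0.1055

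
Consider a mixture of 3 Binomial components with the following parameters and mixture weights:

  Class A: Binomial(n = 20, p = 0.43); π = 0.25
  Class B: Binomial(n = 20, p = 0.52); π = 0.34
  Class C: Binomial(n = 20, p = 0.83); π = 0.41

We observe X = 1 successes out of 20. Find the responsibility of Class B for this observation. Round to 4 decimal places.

Apply Bayes' rule: the posterior for each component is proportional to its prior times its likelihood at x.
Component likelihoods at x = 1 successes out of 20:
  f_A = 0.000197752
  f_B = 9.13307e-06
  f_C = 3.9686e-14
Weight by the priors:
  w_A·f_A = 0.25 × 0.000197752 = 4.9438e-05
  w_B·f_B = 0.34 × 9.13307e-06 = 3.10524e-06
  w_C·f_C = 0.41 × 3.9686e-14 = 1.62713e-14
Normaliser: 4.9438e-05 + 3.10524e-06 + 1.62713e-14 = 5.25432e-05
P(Class B | the observation) = 3.10524e-06 / 5.25432e-05 ≈ 0.0591

0.0591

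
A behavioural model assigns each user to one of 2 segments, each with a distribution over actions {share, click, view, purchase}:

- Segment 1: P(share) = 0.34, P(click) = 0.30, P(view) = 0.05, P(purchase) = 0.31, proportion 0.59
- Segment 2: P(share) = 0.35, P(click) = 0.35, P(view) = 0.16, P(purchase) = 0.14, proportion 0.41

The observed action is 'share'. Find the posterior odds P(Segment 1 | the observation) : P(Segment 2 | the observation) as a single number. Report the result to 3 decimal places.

1.398

The posterior odds equal the prior odds times the likelihood ratio: (π_i/π_j)·(f_i(x)/f_j(x)).
Categorical probabilities:
  p_1 = 0.34
  p_2 = 0.35
0.2006 / 0.1435 ≈ 1.398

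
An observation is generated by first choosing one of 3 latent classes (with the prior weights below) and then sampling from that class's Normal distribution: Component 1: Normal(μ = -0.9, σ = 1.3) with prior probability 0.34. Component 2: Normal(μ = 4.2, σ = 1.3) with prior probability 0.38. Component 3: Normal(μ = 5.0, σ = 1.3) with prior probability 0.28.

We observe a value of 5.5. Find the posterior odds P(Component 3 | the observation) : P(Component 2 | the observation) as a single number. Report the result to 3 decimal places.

Since P(k|x) ∝ π_k f_k(x), the posterior odds are π_i f_i(x) / (π_j f_j(x)).
Evaluate each component's likelihood at the observed value:
  p_1 = (1/(1.3·√(2π)))·exp(−(5.5−-0.9)²/(2·1.3²)) = 0.306879·exp(-12.11834) = 1.67509e-06
  p_2 = (1/(1.3·√(2π)))·exp(−(5.5−4.2)²/(2·1.3²)) = 0.306879·exp(-0.50000) = 0.186131
  p_3 = (1/(1.3·√(2π)))·exp(−(5.5−5.0)²/(2·1.3²)) = 0.306879·exp(-0.07396) = 0.285
0.0797999 / 0.0707299 ≈ 1.128

1.128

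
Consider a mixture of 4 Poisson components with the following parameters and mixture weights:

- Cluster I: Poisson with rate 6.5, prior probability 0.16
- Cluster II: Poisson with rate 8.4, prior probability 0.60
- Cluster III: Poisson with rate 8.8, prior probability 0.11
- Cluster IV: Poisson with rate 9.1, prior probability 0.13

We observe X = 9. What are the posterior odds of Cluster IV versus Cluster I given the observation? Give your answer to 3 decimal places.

Posterior odds = (w_i f_i(x)) / (w_j f_j(x)); the normalising sum cancels.
Component likelihoods at x = 9:
  L_I = e^(−6.5)·6.5^9/9! = 0.085811
  L_II = e^(−8.4)·8.4^9/9! = 0.129026
  L_III = e^(−8.8)·8.8^9/9! = 0.131459
  L_IV = e^(−9.1)·9.1^9/9! = 0.131683
Odds = (0.13/0.16) × (0.131683/0.085811) = 0.8125 × 1.53457 ≈ 1.247

1.247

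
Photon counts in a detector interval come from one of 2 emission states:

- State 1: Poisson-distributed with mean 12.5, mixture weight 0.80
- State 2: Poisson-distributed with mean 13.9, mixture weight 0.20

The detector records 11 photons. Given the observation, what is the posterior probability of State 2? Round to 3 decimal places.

Apply Bayes' rule: the posterior for each component is proportional to its prior times its likelihood at x.
Poisson probabilities:
  L_1 = e^(−12.5)·12.5^11/11! = 0.108686
  L_2 = e^(−13.9)·13.9^11/11! = 0.0861616
Multiply by the mixture weights:
  π_1·L_1 = 0.80 × 0.108686 = 0.0869488
  π_2·L_2 = 0.20 × 0.0861616 = 0.0172323
Sum: 0.0869488 + 0.0172323 = 0.104181
Responsibility of State 2: 0.0172323 / 0.104181 ≈ 0.165

0.165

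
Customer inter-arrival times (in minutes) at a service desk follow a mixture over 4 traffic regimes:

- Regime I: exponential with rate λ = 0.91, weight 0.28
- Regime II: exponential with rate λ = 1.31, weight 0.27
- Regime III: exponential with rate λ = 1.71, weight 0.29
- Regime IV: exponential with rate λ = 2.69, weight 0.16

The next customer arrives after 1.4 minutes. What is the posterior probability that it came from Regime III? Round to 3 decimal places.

The responsibility of component k is w_k f_k(x) divided by Σ_j w_j f_j(x).
Exponential densities:
  L_I = 0.91·e^(−0.91·1.4) = 0.91·e^(−1.2740) = 0.254537
  L_II = 1.31·e^(−1.31·1.4) = 1.31·e^(−1.8340) = 0.209303
  L_III = 1.71·e^(−1.71·1.4) = 1.71·e^(−2.3940) = 0.156061
  L_IV = 2.69·e^(−2.69·1.4) = 2.69·e^(−3.7660) = 0.0622586
Prior × likelihood for each component:
  w_I·L_I = 0.28 × 0.254537 = 0.0712702
  w_II·L_II = 0.27 × 0.209303 = 0.0565118
  w_III·L_III = 0.29 × 0.156061 = 0.0452578
  w_IV·L_IV = 0.16 × 0.0622586 = 0.00996137
Sum: 0.0712702 + 0.0565118 + 0.0452578 + 0.00996137 = 0.183001
So the posterior for Regime III is 0.0452578 / 0.183001 ≈ 0.247.

0.247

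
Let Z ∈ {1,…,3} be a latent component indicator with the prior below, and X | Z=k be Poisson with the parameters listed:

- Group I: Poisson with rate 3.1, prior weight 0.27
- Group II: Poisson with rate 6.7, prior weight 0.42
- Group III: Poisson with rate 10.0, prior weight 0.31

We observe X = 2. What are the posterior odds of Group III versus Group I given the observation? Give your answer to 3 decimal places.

0.012

Since P(k|x) ∝ π_k f_k(x), the posterior odds are π_i f_i(x) / (π_j f_j(x)).
Poisson probabilities:
  p_I = e^(−3.1)·3.1^2/2! = 0.216461
  p_II = e^(−6.7)·6.7^2/2! = 0.0276278
  p_III = e^(−10.0)·10.0^2/2! = 0.00227
Odds = (0.31/0.27) × (0.00227/0.216461) = 1.14815 × 0.0104868 ≈ 0.012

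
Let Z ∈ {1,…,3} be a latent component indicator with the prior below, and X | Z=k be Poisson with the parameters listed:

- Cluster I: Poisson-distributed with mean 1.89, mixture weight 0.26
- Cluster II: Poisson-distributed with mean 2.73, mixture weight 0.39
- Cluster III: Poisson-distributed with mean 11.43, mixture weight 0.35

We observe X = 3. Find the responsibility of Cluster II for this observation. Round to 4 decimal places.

0.6564

Apply Bayes' rule: the posterior for each component is proportional to its prior times its likelihood at x.
Component likelihoods at x = 3:
  L_I = 0.169988
  L_II = 0.221163
  L_III = 0.00270397
Unnormalised posteriors:
  π_I·L_I = 0.26 × 0.169988 = 0.0441968
  π_II·L_II = 0.39 × 0.221163 = 0.0862536
  π_III·L_III = 0.35 × 0.00270397 = 0.000946389
Normaliser: 0.0441968 + 0.0862536 + 0.000946389 = 0.131397
So the posterior for Cluster II is 0.0862536 / 0.131397 ≈ 0.6564.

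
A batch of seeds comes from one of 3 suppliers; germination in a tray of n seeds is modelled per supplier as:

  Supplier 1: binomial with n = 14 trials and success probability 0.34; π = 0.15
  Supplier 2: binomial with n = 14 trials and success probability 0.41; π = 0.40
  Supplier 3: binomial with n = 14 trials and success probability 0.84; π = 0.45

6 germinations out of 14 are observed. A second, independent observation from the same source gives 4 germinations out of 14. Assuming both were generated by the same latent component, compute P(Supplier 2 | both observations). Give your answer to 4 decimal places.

0.6974

P(component k | x) = P(Z=k)·f_k(x) / marginal(x), where marginal(x) = Σ_j P(Z=j)·f_j(x).
Since both observations come from the same component, the likelihood for component k is f_k(x₁)·f_k(x₂).
  p_1 = [0.167025] × [0.209792] = 0.0350404
  p_2 = [0.209447] × [0.144574] = 0.0302806
  p_3 = [0.000453097] × [5.47963e-06] = 2.4828e-09
Unnormalised posteriors:
  P(Z=1)·p_1 = 0.15 × 0.0350404 = 0.00525606
  P(Z=2)·p_2 = 0.40 × 0.0302806 = 0.0121122
  P(Z=3)·p_3 = 0.45 × 2.4828e-09 = 1.11726e-09
Sum: 0.00525606 + 0.0121122 + 1.11726e-09 = 0.0173683
So the posterior for Supplier 2 is 0.0121122 / 0.0173683 ≈ 0.6974.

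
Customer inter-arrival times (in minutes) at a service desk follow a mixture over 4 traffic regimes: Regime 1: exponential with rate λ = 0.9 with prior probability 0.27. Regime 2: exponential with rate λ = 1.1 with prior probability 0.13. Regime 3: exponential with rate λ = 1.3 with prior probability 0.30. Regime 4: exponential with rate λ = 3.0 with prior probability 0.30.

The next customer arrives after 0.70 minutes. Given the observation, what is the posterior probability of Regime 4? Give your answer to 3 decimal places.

0.238

The responsibility of component k is w_k f_k(x) divided by Σ_j w_j f_j(x).
Evaluate each component's likelihood at the observed value:
  L_1 = 0.9·e^(−0.9·0.70) = 0.9·e^(−0.6300) = 0.479333
  L_2 = 1.1·e^(−1.1·0.70) = 1.1·e^(−0.7700) = 0.509314
  L_3 = 1.3·e^(−1.3·0.70) = 1.3·e^(−0.9100) = 0.523281
  L_4 = 3.0·e^(−3.0·0.70) = 3.0·e^(−2.1000) = 0.367369
Prior × likelihood for each component:
  w_1·L_1 = 0.27 × 0.479333 = 0.12942
  w_2·L_2 = 0.13 × 0.509314 = 0.0662109
  w_3·L_3 = 0.30 × 0.523281 = 0.156984
  w_4·L_4 = 0.30 × 0.367369 = 0.110211
Sum: 0.12942 + 0.0662109 + 0.156984 + 0.110211 = 0.462826
So the posterior for Regime 4 is 0.110211 / 0.462826 ≈ 0.238.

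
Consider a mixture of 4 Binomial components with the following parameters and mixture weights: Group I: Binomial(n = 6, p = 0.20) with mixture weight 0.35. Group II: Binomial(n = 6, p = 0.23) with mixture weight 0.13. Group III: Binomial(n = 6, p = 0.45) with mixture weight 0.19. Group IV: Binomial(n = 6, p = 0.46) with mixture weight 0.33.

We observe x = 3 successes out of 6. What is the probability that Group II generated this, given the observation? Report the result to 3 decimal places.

P(component k | x) = π_k·f_k(x) / marginal(x), where marginal(x) = Σ_j π_j·f_j(x).
Evaluate each component's likelihood at the observed value:
  f_I = 0.08192
  f_II = 0.111093
  f_III = 0.303218
  f_IV = 0.306538
Weight by the priors:
  π_I·f_I = 0.35 × 0.08192 = 0.028672
  π_II·f_II = 0.13 × 0.111093 = 0.0144421
  π_III·f_III = 0.19 × 0.303218 = 0.0576115
  π_IV·f_IV = 0.33 × 0.306538 = 0.101158
Evidence: 0.028672 + 0.0144421 + 0.0576115 + 0.101158 = 0.201883
P(Group II | 3 successes out of 6) = 0.0144421 / 0.201883 ≈ 0.072

0.072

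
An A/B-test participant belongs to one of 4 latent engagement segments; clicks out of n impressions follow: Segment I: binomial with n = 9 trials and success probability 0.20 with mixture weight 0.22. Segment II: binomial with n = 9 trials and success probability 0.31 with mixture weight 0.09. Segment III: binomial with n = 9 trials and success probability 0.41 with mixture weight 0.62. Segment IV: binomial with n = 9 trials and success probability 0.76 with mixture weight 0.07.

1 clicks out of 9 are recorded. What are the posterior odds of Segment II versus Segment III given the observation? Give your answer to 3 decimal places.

Posterior odds = (π_i f_i(x)) / (π_j f_j(x)); the normalising sum cancels.
Binomial probabilities:
  L_I = C(9,1)·0.20^1·0.80^8 = 9·0.2·0.167772 = 0.30199
  L_II = C(9,1)·0.31^1·0.69^8 = 9·0.31·0.0513798 = 0.14335
  L_III = C(9,1)·0.41^1·0.59^8 = 9·0.41·0.014683 = 0.0541804
  L_IV = C(9,1)·0.76^1·0.24^8 = 9·0.76·1.10075e-05 = 7.52915e-05
Odds = (0.09/0.62) × (0.14335/0.0541804) = 0.145161 × 2.64578 ≈ 0.384

0.384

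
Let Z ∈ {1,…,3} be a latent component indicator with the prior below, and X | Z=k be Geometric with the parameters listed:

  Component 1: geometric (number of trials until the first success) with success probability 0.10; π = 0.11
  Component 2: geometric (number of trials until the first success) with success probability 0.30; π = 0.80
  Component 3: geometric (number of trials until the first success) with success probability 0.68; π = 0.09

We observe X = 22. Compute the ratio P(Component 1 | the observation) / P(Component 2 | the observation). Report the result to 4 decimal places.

8.9787

Since P(k|x) ∝ P(Z=k) f_k(x), the posterior odds are P(Z=i) f_i(x) / (P(Z=j) f_j(x)).
Evaluate each component's likelihood at the observed value:
  f_1 = 0.10·(1−0.10)^21 = 0.10·0.109419 = 0.0109419
  f_2 = 0.30·(1−0.30)^21 = 0.30·0.000558546 = 0.000167564
  f_3 = 0.68·(1−0.68)^21 = 0.68·4.05648e-11 = 2.75841e-11
0.00120361 / 0.000134051 ≈ 8.9787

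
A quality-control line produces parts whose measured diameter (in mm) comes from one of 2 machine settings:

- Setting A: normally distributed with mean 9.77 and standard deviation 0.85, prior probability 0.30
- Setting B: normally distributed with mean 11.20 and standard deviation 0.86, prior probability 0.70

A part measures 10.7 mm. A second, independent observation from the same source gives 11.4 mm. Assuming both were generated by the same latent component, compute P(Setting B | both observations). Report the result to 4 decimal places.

0.9554

P(component k | x) = P(Z=k)·f_k(x) / marginal(x), where marginal(x) = Σ_j P(Z=j)·f_j(x).
Since both observations come from the same component, the likelihood for component k is f_k(x₁)·f_k(x₂).
  f_A = [(1/(0.85·√(2π)))·exp(−(10.7−9.77)²/(2·0.85²)) = 0.469344·exp(-0.59855) = 0.257956] × [0.0746381] = 0.0192533
  f_B = [(1/(0.86·√(2π)))·exp(−(10.7−11.20)²/(2·0.86²)) = 0.463886·exp(-0.16901) = 0.391752] × [0.45151] = 0.17688
Multiply by the mixture weights:
  P(Z=A)·f_A = 0.30 × 0.0192533 = 0.005776
  P(Z=B)·f_B = 0.70 × 0.17688 = 0.123816
Evidence: 0.005776 + 0.123816 = 0.129592
Responsibility of Setting B: 0.123816 / 0.129592 ≈ 0.9554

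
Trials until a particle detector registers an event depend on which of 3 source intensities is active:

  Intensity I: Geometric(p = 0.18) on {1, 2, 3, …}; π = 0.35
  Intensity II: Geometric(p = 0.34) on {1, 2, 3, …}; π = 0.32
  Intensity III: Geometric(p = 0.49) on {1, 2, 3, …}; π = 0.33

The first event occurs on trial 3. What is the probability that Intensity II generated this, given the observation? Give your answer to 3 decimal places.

Apply Bayes' rule: the posterior for each component is proportional to its prior times its likelihood at x.
Evaluate each component's likelihood at the observed value:
  L_I = 0.121032
  L_II = 0.148104
  L_III = 0.127449
Weight by the priors:
  π_I·L_I = 0.35 × 0.121032 = 0.0423612
  π_II·L_II = 0.32 × 0.148104 = 0.0473933
  π_III·L_III = 0.33 × 0.127449 = 0.0420582
Sum: 0.0423612 + 0.0473933 + 0.0420582 = 0.131813
P(Intensity II | data) = 0.0473933 / 0.131813 ≈ 0.360

0.360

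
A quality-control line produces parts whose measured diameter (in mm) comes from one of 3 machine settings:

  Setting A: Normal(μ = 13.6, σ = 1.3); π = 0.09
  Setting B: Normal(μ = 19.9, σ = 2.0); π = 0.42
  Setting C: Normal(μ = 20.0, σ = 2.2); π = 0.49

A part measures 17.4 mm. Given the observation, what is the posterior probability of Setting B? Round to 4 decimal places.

Posterior ∝ prior × likelihood, so P(k | x) ∝ P(Z=k) f_k(x); normalise over all components.
Normal densities:
  f_A = (1/(1.3·√(2π)))·exp(−(17.4−13.6)²/(2·1.3²)) = 0.306879·exp(-4.27219) = 0.00428133
  f_B = (1/(2.0·√(2π)))·exp(−(17.4−19.9)²/(2·2.0²)) = 0.199471·exp(-0.78125) = 0.0913245
  f_C = (1/(2.2·√(2π)))·exp(−(17.4−20.0)²/(2·2.2²)) = 0.181337·exp(-0.69835) = 0.0901985
Multiply by the mixture weights:
  P(Z=A)·f_A = 0.09 × 0.00428133 = 0.000385319
  P(Z=B)·f_B = 0.42 × 0.0913245 = 0.0383563
  P(Z=C)·f_C = 0.49 × 0.0901985 = 0.0441972
Normaliser: 0.000385319 + 0.0383563 + 0.0441972 = 0.0829389
So the posterior for Setting B is 0.0383563 / 0.0829389 ≈ 0.4625.

0.4625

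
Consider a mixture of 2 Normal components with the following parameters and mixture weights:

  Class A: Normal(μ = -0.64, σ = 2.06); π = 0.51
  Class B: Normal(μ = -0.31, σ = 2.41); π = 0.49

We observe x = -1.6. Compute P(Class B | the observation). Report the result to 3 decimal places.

Apply Bayes' rule: the posterior for each component is proportional to its prior times its likelihood at x.
Normal densities:
  L_A = (1/(2.06·√(2π)))·exp(−(-1.6−-0.64)²/(2·2.06²)) = 0.193661·exp(-0.10859) = 0.173734
  L_B = (1/(2.41·√(2π)))·exp(−(-1.6−-0.31)²/(2·2.41²)) = 0.165536·exp(-0.14326) = 0.143442
Multiply by the mixture weights:
  w_A·L_A = 0.51 × 0.173734 = 0.0886042
  w_B·L_B = 0.49 × 0.143442 = 0.0702867
Sum: 0.0886042 + 0.0702867 = 0.158891
So the posterior for Class B is 0.0702867 / 0.158891 ≈ 0.442.

0.442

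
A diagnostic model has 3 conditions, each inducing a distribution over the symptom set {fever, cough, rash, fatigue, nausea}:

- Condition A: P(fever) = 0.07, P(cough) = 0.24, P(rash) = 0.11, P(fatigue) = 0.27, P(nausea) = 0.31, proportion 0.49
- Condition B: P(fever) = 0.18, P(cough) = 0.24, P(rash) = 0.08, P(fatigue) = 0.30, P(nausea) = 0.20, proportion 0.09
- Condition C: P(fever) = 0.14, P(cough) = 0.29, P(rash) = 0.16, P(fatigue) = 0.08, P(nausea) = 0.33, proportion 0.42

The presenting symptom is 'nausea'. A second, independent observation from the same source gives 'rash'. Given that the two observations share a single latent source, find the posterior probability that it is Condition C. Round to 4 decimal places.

Apply Bayes' rule: the posterior for each component is proportional to its prior times its likelihood at x.
Since both observations come from the same component, the likelihood for component k is f_k(x₁)·f_k(x₂).
  f_A = [0.31] × [0.11] = 0.0341
  f_B = [0.2] × [0.08] = 0.016
  f_C = [0.33] × [0.16] = 0.0528
Multiply by the mixture weights:
  w_A·f_A = 0.49 × 0.0341 = 0.016709
  w_B·f_B = 0.09 × 0.016 = 0.00144
  w_C·f_C = 0.42 × 0.0528 = 0.022176
Evidence: 0.016709 + 0.00144 + 0.022176 = 0.040325
P(Condition C | x₁,x₂) = 0.022176 / 0.040325 ≈ 0.5499

0.5499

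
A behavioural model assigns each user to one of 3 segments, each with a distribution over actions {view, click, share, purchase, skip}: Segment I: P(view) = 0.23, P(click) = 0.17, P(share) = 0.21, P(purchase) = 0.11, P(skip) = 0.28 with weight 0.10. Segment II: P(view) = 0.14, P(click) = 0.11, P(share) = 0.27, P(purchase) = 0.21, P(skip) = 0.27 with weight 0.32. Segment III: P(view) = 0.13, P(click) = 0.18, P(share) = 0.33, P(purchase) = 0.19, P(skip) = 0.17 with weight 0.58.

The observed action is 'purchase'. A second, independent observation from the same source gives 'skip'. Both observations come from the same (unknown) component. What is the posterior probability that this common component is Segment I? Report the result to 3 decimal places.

Apply Bayes' rule: the posterior for each component is proportional to its prior times its likelihood at x.
Since both observations come from the same component, the likelihood for component k is f_k(x₁)·f_k(x₂).
  L_I = [0.11] × [0.28] = 0.0308
  L_II = [0.21] × [0.27] = 0.0567
  L_III = [0.19] × [0.17] = 0.0323
Prior × likelihood for each component:
  π_I·L_I = 0.10 × 0.0308 = 0.00308
  π_II·L_II = 0.32 × 0.0567 = 0.018144
  π_III·L_III = 0.58 × 0.0323 = 0.018734
Marginal: 0.00308 + 0.018144 + 0.018734 = 0.039958
Responsibility of Segment I: 0.00308 / 0.039958 ≈ 0.077

0.077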